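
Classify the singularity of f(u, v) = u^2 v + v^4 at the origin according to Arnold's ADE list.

The Hessian of f at 0 is [[0, 0], [0, 0]] with rank 0, so corank 2. A Groebner basis of the Jacobian ideal J(f) in C{u,v} is {u^3, u^2/4 + v^3, u*v}; counting standard monomials gives mu = 5. Corank 2; j^3 = u^2*v has shape L^2 M (L != M), so D-series; mu = 5 gives D_5.

D5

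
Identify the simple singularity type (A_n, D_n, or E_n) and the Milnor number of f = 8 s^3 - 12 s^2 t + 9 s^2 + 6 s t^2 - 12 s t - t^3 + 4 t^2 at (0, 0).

Type A_2, Milnor number mu = 2.

The Hessian of f at 0 is [[18, -12], [-12, 8]] with rank 1, so corank 1. A Groebner basis of the Jacobian ideal J(f) in C{s,t} is {t^2, s - 2*t/3}; counting standard monomials gives mu = 2. Corank 1: A-series; mu = 2 gives A_2.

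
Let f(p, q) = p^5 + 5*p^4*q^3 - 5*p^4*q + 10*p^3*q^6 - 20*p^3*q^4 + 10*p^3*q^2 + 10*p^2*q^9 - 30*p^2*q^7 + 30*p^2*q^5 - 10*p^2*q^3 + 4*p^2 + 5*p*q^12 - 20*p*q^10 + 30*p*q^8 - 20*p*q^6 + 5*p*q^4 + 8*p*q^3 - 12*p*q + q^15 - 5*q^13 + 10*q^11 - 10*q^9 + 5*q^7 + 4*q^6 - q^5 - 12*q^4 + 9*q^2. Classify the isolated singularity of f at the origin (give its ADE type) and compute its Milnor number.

The Hessian of f at 0 is [[8, -12], [-12, 18]] with rank 1, so corank 1. A Groebner basis of the Jacobian ideal J(f) in C{p,q} is {p + q^3 - 3*q/2, p^2 - 9*q^2/4, p*q - 3*q^2/2}; counting standard monomials gives mu = 4. Corank 1: A-series; mu = 4 gives A_4.

Type A_4, Milnor number mu = 4.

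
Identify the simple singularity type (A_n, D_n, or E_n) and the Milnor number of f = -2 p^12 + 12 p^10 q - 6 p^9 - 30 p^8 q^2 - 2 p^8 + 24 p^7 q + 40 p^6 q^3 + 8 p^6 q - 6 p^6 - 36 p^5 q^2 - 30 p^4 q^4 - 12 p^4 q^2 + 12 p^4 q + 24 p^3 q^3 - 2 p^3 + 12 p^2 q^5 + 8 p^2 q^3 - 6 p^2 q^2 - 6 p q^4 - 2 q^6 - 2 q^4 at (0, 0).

Type E_6, Milnor number mu = 6.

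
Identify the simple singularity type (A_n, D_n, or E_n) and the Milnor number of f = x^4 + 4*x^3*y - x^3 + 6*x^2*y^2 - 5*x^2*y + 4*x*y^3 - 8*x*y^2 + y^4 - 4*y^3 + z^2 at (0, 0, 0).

The Hessian of f at 0 is [[0, 0, 0], [0, 0, 0], [0, 0, 2]] with rank 1, so corank 2. A Groebner basis of the Jacobian ideal J(f) in C{x,y,z} is {x*y^2 - x*y/2 - y^2, x*y/4 + y^3 + y^2/2, x^2 + 3*x*y + 2*y^2, z}; counting standard monomials gives mu = 5. Corank 2; j^3 = -(x + y)*(x + 2*y)^2 has shape L^2 M (L != M), so D-series; mu = 5 gives D_5.

Type D5, Milnor number mu = 5.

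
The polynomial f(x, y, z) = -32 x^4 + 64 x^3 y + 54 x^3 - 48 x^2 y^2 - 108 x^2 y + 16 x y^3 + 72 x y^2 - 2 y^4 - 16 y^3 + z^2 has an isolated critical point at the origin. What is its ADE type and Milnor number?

The Hessian of f at 0 is [[0, 0, 0], [0, 0, 0], [0, 0, 2]] with rank 1, so corank 2. A Groebner basis of the Jacobian ideal J(f) in C{x,y,z} is {y^4, x*y^2 - 11*y^3/18, x^2 - 4*x*y/3 + 4*y^2/9, z}; counting standard monomials gives mu = 6. Corank 2; j^3 = 2*(3*x - 2*y)^3 is a perfect cube, so E-series; the 4-jet and mu = 6 give E_6.

Type E_{6}, Milnor number mu = 6.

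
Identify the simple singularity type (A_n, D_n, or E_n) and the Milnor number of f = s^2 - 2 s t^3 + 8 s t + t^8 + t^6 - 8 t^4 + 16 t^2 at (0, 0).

Type A_7, Milnor number mu = 7.

The Hessian of f at 0 has rank 1. Corank 1: A-series; mu = 7 gives A_7.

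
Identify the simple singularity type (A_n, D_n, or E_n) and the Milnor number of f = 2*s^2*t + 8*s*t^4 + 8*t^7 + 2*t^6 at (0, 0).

The Hessian of f at 0 has rank 0. Corank 2; j^3 = 2*s^2*t has shape L^2 M (L != M), so D-series; mu = 7 gives D_7.

Type D7, Milnor number mu = 7.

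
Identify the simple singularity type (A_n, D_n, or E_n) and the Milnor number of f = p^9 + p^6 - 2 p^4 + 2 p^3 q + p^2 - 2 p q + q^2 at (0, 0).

The Hessian of f at 0 has rank 1. Corank 1: A-series; mu = 8 gives A_8.

Type A_{8}, Milnor number mu = 8.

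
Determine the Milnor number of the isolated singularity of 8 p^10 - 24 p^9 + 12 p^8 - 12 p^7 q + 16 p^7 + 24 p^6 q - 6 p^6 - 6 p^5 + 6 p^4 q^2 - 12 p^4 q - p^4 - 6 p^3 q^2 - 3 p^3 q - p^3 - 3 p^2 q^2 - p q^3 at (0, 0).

7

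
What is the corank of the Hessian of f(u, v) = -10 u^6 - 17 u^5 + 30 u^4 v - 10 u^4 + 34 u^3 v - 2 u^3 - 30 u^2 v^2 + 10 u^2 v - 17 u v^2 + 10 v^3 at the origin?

The Hessian at 0 is [[0, 0], [0, 0]] of rank 0; hence corank 2.

2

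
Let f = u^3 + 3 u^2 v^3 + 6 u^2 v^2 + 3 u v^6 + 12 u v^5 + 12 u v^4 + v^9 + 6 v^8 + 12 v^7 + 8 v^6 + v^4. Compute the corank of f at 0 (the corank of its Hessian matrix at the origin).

2

Hessian at 0 has rank 0.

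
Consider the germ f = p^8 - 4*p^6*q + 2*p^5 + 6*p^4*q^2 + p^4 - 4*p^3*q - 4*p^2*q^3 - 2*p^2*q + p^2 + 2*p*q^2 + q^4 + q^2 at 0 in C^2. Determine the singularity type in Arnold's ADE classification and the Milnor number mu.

Type A_1, Milnor number mu = 1.

The Hessian of f at 0 is [[2, 0], [0, 2]] with rank 2, so corank 0. A Groebner basis of the Jacobian ideal J(f) in C{p,q} is {p, q}; counting standard monomials gives mu = 1. Corank 0: nondegenerate Morse point, so A_1.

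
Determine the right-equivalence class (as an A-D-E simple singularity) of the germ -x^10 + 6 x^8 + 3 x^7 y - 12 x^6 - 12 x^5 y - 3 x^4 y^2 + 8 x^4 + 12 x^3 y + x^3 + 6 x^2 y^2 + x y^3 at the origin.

E_7

The Hessian of f at 0 has rank 0. Corank 2; j^3 = x^3 is a perfect cube, so E-series; the 4-jet and mu = 7 give E_7.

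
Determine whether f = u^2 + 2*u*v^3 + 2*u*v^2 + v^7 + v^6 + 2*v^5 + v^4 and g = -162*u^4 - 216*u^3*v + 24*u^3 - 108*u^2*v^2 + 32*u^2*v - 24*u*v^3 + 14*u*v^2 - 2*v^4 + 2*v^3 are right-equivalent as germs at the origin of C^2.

No.

The Hessian of f at 0 has rank 1. Corank 1: A-series; mu = 6 gives A_6. The Hessian of g at 0 has rank 0. Corank 2; j^3 = 2*(2*u + v)^2*(3*u + v) has shape L^2 M (L != M), so D-series; mu = 5 gives D_5. f is A_6 but g is D_5, hence not right-equivalent.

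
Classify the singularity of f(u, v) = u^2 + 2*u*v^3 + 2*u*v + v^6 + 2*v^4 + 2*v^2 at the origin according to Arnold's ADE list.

A_{1}

The Hessian of f at 0 is [[2, 2], [2, 4]] with rank 2, so corank 0. A Groebner basis of the Jacobian ideal J(f) in C{u,v} is {u, v}; counting standard monomials gives mu = 1. Corank 0: nondegenerate Morse point, so A_1.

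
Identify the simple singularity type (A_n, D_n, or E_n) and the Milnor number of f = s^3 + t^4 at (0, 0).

Type E_6, Milnor number mu = 6.

The Hessian of f at 0 has rank 0. Corank 2; j^3 = s^3 is a perfect cube, so E-series; the 4-jet and mu = 6 give E_6.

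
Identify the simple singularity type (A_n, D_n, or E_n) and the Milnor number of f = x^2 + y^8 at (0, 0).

The Hessian of f at 0 is [[2, 0], [0, 0]] with rank 1, so corank 1. A Groebner basis of the Jacobian ideal J(f) in C{x,y} is {y^7, x}; counting standard monomials gives mu = 7. Corank 1: A-series; mu = 7 gives A_7.

Type A_7, Milnor number mu = 7.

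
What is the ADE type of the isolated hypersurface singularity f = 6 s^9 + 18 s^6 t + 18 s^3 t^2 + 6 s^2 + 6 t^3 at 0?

A2

The Hessian of f at 0 has rank 1. Corank 1: A-series; mu = 2 gives A_2.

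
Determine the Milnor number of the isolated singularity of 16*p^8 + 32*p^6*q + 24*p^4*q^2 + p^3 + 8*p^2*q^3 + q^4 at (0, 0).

6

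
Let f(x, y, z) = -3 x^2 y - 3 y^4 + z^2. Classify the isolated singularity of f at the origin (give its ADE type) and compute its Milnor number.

Type D_{5}, Milnor number mu = 5.

The Hessian of f at 0 has rank 1. Corank 2; j^3 = -3*x^2*y has shape L^2 M (L != M), so D-series; mu = 5 gives D_5.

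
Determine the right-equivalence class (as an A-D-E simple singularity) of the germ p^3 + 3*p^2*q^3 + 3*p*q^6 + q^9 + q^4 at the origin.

The Hessian of f at 0 has rank 0. Corank 2; j^3 = p^3 is a perfect cube, so E-series; the 4-jet and mu = 6 give E_6.

E_{6}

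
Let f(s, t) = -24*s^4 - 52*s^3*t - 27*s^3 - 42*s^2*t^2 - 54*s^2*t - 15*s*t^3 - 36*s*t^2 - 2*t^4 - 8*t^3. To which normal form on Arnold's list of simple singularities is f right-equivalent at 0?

E_7

The Hessian of f at 0 has rank 0. Corank 2; j^3 = -(3*s + 2*t)^3 is a perfect cube, so E-series; the 4-jet and mu = 7 give E_7.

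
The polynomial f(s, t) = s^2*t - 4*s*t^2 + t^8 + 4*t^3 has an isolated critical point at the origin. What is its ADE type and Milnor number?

The Hessian of f at 0 is [[0, 0], [0, 0]] with rank 0, so corank 2. A Groebner basis of the Jacobian ideal J(f) in C{s,t} is {s^2/8 + t^7 - t^2/2, s^3 - 8*t^3, s*t - 2*t^2}; counting standard monomials gives mu = 9. Corank 2; j^3 = t*(s - 2*t)^2 has shape L^2 M (L != M), so D-series; mu = 9 gives D_9.

Type D_{9}, Milnor number mu = 9.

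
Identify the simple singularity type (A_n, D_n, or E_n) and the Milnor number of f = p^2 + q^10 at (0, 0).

The Hessian of f at 0 is [[2, 0], [0, 0]] with rank 1, so corank 1. A Groebner basis of the Jacobian ideal J(f) in C{p,q} is {q^9, p}; counting standard monomials gives mu = 9. Corank 1: A-series; mu = 9 gives A_9.

Type A_9, Milnor number mu = 9.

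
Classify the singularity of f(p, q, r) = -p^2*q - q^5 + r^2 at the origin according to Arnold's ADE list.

The Hessian of f at 0 has rank 1. Corank 2; j^3 = -p^2*q has shape L^2 M (L != M), so D-series; mu = 6 gives D_6.

D_6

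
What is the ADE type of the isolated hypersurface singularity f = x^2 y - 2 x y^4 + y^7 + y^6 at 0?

The Hessian of f at 0 has rank 0. Corank 2; j^3 = x^2*y has shape L^2 M (L != M), so D-series; mu = 7 gives D_7.

D_{7}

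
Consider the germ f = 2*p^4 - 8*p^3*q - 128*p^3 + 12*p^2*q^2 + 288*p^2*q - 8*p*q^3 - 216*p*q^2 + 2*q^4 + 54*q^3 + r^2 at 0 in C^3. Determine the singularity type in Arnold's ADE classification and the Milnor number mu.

Type E_{6}, Milnor number mu = 6.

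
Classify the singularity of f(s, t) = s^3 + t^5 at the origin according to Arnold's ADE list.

The Hessian of f at 0 has rank 0. Corank 2; j^3 = s^3 is a perfect cube, so E-series; the 5-jet and mu = 8 give E_8.

E_{8}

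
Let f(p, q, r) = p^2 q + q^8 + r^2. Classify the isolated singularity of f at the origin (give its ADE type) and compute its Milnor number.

The Hessian of f at 0 is [[0, 0, 0], [0, 0, 0], [0, 0, 2]] with rank 1, so corank 2. A Groebner basis of the Jacobian ideal J(f) in C{p,q,r} is {p^2/8 + q^7, p^3, p*q, r}; counting standard monomials gives mu = 9. Corank 2; j^3 = p^2*q has shape L^2 M (L != M), so D-series; mu = 9 gives D_9.

Type D9, Milnor number mu = 9.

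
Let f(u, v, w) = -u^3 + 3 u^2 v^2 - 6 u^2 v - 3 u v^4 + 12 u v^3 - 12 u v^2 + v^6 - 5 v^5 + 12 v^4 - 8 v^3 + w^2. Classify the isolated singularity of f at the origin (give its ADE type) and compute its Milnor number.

Type E_8, Milnor number mu = 8.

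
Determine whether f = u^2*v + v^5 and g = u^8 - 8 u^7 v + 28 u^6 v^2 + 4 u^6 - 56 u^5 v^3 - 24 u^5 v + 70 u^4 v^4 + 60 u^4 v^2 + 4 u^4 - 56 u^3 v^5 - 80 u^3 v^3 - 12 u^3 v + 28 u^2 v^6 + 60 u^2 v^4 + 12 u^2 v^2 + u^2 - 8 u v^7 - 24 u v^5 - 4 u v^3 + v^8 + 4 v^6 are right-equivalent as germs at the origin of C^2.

No.

The Hessian of f at 0 is [[0, 0], [0, 0]] with rank 0, so corank 2. A Groebner basis of the Jacobian ideal J(f) in C{u,v} is {u^2/5 + v^4, u^3, u*v}; counting standard monomials gives mu = 6. Corank 2; j^3 = u^2*v has shape L^2 M (L != M), so D-series; mu = 6 gives D_6. The Hessian of g at 0 is [[2, 0], [0, 0]] with rank 1, so corank 1. A Groebner basis of the Jacobian ideal J(g) in C{u,v} is {-3*u^2/2 - u*v/2 + v^4, u^3, u^2*v, u*v^2 + u/6 - v^3/3}; counting standard monomials gives mu = 7. Corank 1: A-series; mu = 7 gives A_7. f is D_6 but g is A_7, hence not right-equivalent.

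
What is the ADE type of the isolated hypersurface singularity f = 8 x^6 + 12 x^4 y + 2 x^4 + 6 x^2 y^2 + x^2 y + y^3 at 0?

The Hessian of f at 0 has rank 0. Corank 2; j^3 = y*(x^2 + y^2) splits into three distinct lines over C (the quadratic factor has nonzero discriminant), so D_4.

D4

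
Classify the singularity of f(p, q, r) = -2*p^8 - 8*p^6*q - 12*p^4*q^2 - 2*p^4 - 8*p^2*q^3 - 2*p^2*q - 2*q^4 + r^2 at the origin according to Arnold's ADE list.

The Hessian of f at 0 has rank 1. Corank 2; j^3 = -2*p^2*q has shape L^2 M (L != M), so D-series; mu = 5 gives D_5.

D_5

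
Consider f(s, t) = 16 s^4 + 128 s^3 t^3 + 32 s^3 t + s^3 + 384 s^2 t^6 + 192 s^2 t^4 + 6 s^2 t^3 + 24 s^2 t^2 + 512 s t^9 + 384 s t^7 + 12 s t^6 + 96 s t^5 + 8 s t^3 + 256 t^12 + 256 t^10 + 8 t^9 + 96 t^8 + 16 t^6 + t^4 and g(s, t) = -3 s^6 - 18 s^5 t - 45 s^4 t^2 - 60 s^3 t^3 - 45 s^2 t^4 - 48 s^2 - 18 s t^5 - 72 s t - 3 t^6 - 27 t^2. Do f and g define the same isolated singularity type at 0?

The Hessian of f at 0 has rank 0. Corank 2; j^3 = s^3 is a perfect cube, so E-series; the 4-jet and mu = 6 give E_6. The Hessian of g at 0 has rank 1. Corank 1: A-series; mu = 5 gives A_5. f is E_6 but g is A_5, hence not right-equivalent.

No.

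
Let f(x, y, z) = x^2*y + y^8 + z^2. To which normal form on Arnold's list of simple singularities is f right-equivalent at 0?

The Hessian of f at 0 has rank 1. Corank 2; j^3 = x^2*y has shape L^2 M (L != M), so D-series; mu = 9 gives D_9.

D_{9}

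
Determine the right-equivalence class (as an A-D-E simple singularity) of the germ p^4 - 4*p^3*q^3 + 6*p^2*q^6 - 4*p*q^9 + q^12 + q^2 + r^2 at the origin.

The Hessian of f at 0 is [[0, 0, 0], [0, 2, 0], [0, 0, 2]] with rank 2, so corank 1. A Groebner basis of the Jacobian ideal J(f) in C{p,q,r} is {p^3, q, r}; counting standard monomials gives mu = 3. Corank 1: A-series; mu = 3 gives A_3.

A_{3}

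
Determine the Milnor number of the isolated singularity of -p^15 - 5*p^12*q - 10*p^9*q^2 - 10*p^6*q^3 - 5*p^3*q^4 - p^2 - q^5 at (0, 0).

4

The Hessian of f at 0 is [[-2, 0], [0, 0]] with rank 1, so corank 1. A Groebner basis of the Jacobian ideal J(f) in C{p,q} is {q^4, p}; counting standard monomials gives mu = 4. Corank 1: A-series; mu = 4 gives A_4.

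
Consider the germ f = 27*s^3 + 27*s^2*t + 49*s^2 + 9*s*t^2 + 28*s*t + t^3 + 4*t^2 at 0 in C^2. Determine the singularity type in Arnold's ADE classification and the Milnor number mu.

Type A2, Milnor number mu = 2.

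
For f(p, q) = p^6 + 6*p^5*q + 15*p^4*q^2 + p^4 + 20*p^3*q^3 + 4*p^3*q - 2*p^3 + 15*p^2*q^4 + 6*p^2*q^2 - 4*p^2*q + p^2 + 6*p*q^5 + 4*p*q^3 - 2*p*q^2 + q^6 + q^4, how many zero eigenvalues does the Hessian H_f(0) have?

1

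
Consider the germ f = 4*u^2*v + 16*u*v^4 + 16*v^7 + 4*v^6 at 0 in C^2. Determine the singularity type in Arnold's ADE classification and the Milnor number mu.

The Hessian of f at 0 has rank 0. Corank 2; j^3 = 4*u^2*v has shape L^2 M (L != M), so D-series; mu = 7 gives D_7.

Type D_{7}, Milnor number mu = 7.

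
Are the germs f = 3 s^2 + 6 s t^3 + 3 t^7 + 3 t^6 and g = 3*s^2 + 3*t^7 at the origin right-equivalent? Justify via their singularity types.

Yes.

The Hessian of f at 0 has rank 1. Corank 1: A-series; mu = 6 gives A_6. The Hessian of g at 0 has rank 1. Corank 1: A-series; mu = 6 gives A_6. Both have type A_6, hence right-equivalent.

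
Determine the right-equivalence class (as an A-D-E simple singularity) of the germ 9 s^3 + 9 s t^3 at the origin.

The Hessian of f at 0 has rank 0. Corank 2; j^3 = 9*s^3 is a perfect cube, so E-series; the 4-jet and mu = 7 give E_7.

E7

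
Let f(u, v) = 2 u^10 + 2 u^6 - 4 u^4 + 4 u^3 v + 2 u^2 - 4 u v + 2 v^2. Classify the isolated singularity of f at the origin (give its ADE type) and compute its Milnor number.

Type A_9, Milnor number mu = 9.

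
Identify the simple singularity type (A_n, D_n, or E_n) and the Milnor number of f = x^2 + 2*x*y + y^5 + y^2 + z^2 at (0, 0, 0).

Type A4, Milnor number mu = 4.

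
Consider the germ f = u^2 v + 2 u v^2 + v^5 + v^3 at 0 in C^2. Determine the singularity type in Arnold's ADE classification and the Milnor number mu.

Type D_6, Milnor number mu = 6.

The Hessian of f at 0 has rank 0. Corank 2; j^3 = v*(u + v)^2 has shape L^2 M (L != M), so D-series; mu = 6 gives D_6.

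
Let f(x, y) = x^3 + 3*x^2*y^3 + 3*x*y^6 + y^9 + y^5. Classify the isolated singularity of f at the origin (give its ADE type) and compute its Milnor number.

The Hessian of f at 0 has rank 0. Corank 2; j^3 = x^3 is a perfect cube, so E-series; the 5-jet and mu = 8 give E_8.

Type E_{8}, Milnor number mu = 8.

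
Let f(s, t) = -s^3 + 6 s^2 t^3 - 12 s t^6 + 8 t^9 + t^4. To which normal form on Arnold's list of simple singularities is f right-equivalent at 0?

E_6

The Hessian of f at 0 has rank 0. Corank 2; j^3 = -s^3 is a perfect cube, so E-series; the 4-jet and mu = 6 give E_6.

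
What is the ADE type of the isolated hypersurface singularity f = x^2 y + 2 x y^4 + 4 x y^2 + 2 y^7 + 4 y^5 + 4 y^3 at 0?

D8

The Hessian of f at 0 has rank 0. Corank 2; j^3 = y*(x + 2*y)^2 has shape L^2 M (L != M), so D-series; mu = 8 gives D_8.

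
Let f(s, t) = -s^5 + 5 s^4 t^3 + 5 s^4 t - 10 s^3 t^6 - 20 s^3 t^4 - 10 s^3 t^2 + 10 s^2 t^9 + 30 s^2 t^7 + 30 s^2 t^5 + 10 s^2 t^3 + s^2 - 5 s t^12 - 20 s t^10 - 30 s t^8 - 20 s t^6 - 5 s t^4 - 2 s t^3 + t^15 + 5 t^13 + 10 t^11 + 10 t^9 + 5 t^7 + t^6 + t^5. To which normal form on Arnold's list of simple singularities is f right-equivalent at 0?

The Hessian of f at 0 has rank 1. Corank 1: A-series; mu = 4 gives A_4.

A_{4}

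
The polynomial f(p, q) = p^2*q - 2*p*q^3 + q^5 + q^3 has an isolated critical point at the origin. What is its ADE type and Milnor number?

Type D_{4}, Milnor number mu = 4.

The Hessian of f at 0 is [[0, 0], [0, 0]] with rank 0, so corank 2. A Groebner basis of the Jacobian ideal J(f) in C{p,q} is {q^3, p^2 + 3*q^2, p*q}; counting standard monomials gives mu = 4. Corank 2; j^3 = q*(p^2 + q^2) splits into three distinct lines over C (the quadratic factor has nonzero discriminant), so D_4.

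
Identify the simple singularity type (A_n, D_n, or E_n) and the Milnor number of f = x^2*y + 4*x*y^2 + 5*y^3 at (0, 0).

The Hessian of f at 0 is [[0, 0], [0, 0]] with rank 0, so corank 2. A Groebner basis of the Jacobian ideal J(f) in C{x,y} is {y^3, x^2 - y^2, x*y + 2*y^2}; counting standard monomials gives mu = 4. Corank 2; j^3 = y*(x^2 + 4*x*y + 5*y^2) splits into three distinct lines over C (the quadratic factor has nonzero discriminant), so D_4.

Type D_4, Milnor number mu = 4.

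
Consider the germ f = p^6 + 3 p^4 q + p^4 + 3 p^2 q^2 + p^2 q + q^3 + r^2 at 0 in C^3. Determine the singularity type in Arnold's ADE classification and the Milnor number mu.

Type D4, Milnor number mu = 4.

The Hessian of f at 0 has rank 1. Corank 2; j^3 = q*(p^2 + q^2) splits into three distinct lines over C (the quadratic factor has nonzero discriminant), so D_4.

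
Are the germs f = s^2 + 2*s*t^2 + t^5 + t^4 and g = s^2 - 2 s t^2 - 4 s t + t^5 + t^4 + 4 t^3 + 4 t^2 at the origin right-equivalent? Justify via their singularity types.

Yes.

The Hessian of f at 0 is [[2, 0], [0, 0]] with rank 1, so corank 1. A Groebner basis of the Jacobian ideal J(f) in C{s,t} is {s^2, s + t^2}; counting standard monomials gives mu = 4. Corank 1: A-series; mu = 4 gives A_4. The Hessian of g at 0 is [[2, -4], [-4, 8]] with rank 1, so corank 1. A Groebner basis of the Jacobian ideal J(g) in C{s,t} is {s^2 - 4*s*t + 4*s - 8*t, -s + t^2 + 2*t}; counting standard monomials gives mu = 4. Corank 1: A-series; mu = 4 gives A_4. Both have type A_4, hence right-equivalent.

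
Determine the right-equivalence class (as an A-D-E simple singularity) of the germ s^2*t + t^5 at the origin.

D_6

The Hessian of f at 0 has rank 0. Corank 2; j^3 = s^2*t has shape L^2 M (L != M), so D-series; mu = 6 gives D_6.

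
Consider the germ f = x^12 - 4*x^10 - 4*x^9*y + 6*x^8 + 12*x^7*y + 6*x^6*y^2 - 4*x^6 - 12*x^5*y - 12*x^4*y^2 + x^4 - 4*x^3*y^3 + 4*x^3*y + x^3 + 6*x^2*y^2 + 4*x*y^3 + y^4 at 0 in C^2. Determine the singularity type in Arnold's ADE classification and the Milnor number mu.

Type E_6, Milnor number mu = 6.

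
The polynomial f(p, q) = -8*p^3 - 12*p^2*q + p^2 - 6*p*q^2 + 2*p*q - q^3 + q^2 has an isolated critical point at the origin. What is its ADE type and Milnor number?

The Hessian of f at 0 is [[2, 2], [2, 2]] with rank 1, so corank 1. A Groebner basis of the Jacobian ideal J(f) in C{p,q} is {q^2, p + q}; counting standard monomials gives mu = 2. Corank 1: A-series; mu = 2 gives A_2.

Type A2, Milnor number mu = 2.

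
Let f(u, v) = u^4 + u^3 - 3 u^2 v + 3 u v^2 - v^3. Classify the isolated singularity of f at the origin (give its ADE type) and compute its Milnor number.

Type E6, Milnor number mu = 6.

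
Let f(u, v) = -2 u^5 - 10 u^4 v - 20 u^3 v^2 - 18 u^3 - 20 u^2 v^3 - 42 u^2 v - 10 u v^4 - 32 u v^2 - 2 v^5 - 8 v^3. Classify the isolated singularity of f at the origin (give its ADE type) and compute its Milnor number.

The Hessian of f at 0 has rank 0. Corank 2; j^3 = -2*(u + v)*(3*u + 2*v)^2 has shape L^2 M (L != M), so D-series; mu = 6 gives D_6.

Type D_6, Milnor number mu = 6.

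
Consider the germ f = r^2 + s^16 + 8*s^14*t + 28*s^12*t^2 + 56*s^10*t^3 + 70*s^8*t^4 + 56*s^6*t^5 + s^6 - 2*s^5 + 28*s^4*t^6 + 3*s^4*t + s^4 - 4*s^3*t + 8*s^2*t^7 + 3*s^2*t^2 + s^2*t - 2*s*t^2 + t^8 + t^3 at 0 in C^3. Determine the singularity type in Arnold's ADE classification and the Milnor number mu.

The Hessian of f at 0 has rank 1. Corank 2; j^3 = t*(s - t)^2 has shape L^2 M (L != M), so D-series; mu = 9 gives D_9.

Type D9, Milnor number mu = 9.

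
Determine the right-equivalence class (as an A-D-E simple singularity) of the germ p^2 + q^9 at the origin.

A8

The Hessian of f at 0 is [[2, 0], [0, 0]] with rank 1, so corank 1. A Groebner basis of the Jacobian ideal J(f) in C{p,q} is {q^8, p}; counting standard monomials gives mu = 8. Corank 1: A-series; mu = 8 gives A_8.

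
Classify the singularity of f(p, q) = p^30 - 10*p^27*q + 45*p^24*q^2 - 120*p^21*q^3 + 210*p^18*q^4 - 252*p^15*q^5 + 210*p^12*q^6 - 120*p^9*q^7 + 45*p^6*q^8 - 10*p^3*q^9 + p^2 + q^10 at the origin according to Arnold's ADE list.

A_{9}

The Hessian of f at 0 is [[2, 0], [0, 0]] with rank 1, so corank 1. A Groebner basis of the Jacobian ideal J(f) in C{p,q} is {q^9, p}; counting standard monomials gives mu = 9. Corank 1: A-series; mu = 9 gives A_9.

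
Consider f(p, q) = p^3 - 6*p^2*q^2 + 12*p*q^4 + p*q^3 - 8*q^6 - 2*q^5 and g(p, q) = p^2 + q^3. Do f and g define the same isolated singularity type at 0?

No.

The Hessian of f at 0 has rank 0. Corank 2; j^3 = p^3 is a perfect cube, so E-series; the 4-jet and mu = 7 give E_7. The Hessian of g at 0 has rank 1. Corank 1: A-series; mu = 2 gives A_2. f is E_7 but g is A_2, hence not right-equivalent.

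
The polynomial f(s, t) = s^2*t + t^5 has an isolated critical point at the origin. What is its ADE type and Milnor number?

The Hessian of f at 0 is [[0, 0], [0, 0]] with rank 0, so corank 2. A Groebner basis of the Jacobian ideal J(f) in C{s,t} is {s^2/5 + t^4, s^3, s*t}; counting standard monomials gives mu = 6. Corank 2; j^3 = s^2*t has shape L^2 M (L != M), so D-series; mu = 6 gives D_6.

Type D6, Milnor number mu = 6.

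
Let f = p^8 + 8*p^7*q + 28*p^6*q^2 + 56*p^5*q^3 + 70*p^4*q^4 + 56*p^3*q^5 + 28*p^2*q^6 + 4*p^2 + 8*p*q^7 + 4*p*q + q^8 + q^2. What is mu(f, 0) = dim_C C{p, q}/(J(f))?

7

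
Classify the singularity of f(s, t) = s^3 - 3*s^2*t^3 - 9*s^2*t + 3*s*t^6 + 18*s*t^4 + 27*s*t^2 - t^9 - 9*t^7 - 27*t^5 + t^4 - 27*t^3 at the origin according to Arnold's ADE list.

E_6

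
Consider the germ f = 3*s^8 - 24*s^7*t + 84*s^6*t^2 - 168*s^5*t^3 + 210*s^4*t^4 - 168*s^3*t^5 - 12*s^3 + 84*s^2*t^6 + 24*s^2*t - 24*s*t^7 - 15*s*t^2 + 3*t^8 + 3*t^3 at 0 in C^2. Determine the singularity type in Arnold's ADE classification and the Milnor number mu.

The Hessian of f at 0 has rank 0. Corank 2; j^3 = -3*(s - t)*(2*s - t)^2 has shape L^2 M (L != M), so D-series; mu = 9 gives D_9.

Type D_9, Milnor number mu = 9.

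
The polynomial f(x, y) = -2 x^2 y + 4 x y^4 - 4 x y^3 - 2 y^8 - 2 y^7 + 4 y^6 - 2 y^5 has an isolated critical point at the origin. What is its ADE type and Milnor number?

Type D_9, Milnor number mu = 9.

The Hessian of f at 0 is [[0, 0], [0, 0]] with rank 0, so corank 2. A Groebner basis of the Jacobian ideal J(f) in C{x,y} is {x^2*y^2 + 2*x^2*y/5 - x^2/5 - 4*x*y^2/5 - 3*x*y/5 - 3*y^3/5, 8*x^2*y/15 + x^2/15 + x*y^3 + 3*x*y^2/5 + 8*x*y/15 + 8*y^3/15, -x*y + y^4 - y^3, x^3 - x^2*y/3 + x^2/3 + x*y^2 + 2*x*y/3 + 2*y^3/3}; counting standard monomials gives mu = 9. Corank 2; j^3 = -2*x^2*y has shape L^2 M (L != M), so D-series; mu = 9 gives D_9.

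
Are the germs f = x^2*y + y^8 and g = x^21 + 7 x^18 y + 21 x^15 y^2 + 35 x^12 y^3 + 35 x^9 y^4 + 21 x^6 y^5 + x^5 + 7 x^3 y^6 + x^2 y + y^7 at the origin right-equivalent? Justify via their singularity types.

The Hessian of f at 0 has rank 0. Corank 2; j^3 = x^2*y has shape L^2 M (L != M), so D-series; mu = 9 gives D_9. The Hessian of g at 0 has rank 0. Corank 2; j^3 = x^2*y has shape L^2 M (L != M), so D-series; mu = 8 gives D_8. f is D_9 but g is D_8, hence not right-equivalent.

No.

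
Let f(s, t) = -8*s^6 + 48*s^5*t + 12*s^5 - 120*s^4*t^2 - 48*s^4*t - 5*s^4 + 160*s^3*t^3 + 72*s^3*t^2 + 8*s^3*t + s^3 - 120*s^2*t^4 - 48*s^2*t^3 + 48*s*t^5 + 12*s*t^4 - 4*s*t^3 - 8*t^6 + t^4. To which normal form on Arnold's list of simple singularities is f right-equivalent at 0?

The Hessian of f at 0 has rank 0. Corank 2; j^3 = s^3 is a perfect cube, so E-series; the 4-jet and mu = 6 give E_6.

E_{6}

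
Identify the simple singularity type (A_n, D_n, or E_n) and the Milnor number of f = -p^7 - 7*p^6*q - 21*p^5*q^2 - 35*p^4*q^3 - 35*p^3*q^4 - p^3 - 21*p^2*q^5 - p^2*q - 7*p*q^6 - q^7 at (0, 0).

The Hessian of f at 0 has rank 0. Corank 2; j^3 = -p^2*(p + q) has shape L^2 M (L != M), so D-series; mu = 8 gives D_8.

Type D8, Milnor number mu = 8.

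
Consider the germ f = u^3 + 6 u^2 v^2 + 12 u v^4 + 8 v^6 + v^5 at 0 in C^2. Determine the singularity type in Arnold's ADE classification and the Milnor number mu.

Type E_8, Milnor number mu = 8.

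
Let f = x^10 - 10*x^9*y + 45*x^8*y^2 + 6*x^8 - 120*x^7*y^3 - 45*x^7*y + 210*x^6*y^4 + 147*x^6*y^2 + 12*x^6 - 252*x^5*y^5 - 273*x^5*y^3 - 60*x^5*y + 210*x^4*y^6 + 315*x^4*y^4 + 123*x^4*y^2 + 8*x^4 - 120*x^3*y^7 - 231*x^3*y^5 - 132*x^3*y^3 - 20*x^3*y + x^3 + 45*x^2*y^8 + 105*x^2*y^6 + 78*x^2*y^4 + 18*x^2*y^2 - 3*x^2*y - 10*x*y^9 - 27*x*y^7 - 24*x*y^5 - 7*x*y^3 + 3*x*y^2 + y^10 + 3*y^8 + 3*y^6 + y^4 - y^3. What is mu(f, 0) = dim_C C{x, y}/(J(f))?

7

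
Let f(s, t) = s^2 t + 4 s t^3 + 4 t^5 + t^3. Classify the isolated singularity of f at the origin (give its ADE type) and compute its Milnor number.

The Hessian of f at 0 is [[0, 0], [0, 0]] with rank 0, so corank 2. A Groebner basis of the Jacobian ideal J(f) in C{s,t} is {t^3, s^2 + 3*t^2, s*t}; counting standard monomials gives mu = 4. Corank 2; j^3 = t*(s^2 + t^2) splits into three distinct lines over C (the quadratic factor has nonzero discriminant), so D_4.

Type D4, Milnor number mu = 4.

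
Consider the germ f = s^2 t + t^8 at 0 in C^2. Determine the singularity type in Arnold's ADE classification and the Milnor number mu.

The Hessian of f at 0 is [[0, 0], [0, 0]] with rank 0, so corank 2. A Groebner basis of the Jacobian ideal J(f) in C{s,t} is {s^2/8 + t^7, s^3, s*t}; counting standard monomials gives mu = 9. Corank 2; j^3 = s^2*t has shape L^2 M (L != M), so D-series; mu = 9 gives D_9.

Type D_{9}, Milnor number mu = 9.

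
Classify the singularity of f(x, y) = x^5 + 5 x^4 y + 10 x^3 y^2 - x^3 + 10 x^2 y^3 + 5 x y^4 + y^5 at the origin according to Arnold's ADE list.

E8

The Hessian of f at 0 has rank 0. Corank 2; j^3 = -x^3 is a perfect cube, so E-series; the 5-jet and mu = 8 give E_8.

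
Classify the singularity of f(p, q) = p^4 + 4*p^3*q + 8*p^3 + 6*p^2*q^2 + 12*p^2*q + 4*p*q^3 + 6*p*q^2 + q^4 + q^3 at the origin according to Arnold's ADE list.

The Hessian of f at 0 is [[0, 0], [0, 0]] with rank 0, so corank 2. A Groebner basis of the Jacobian ideal J(f) in C{p,q} is {q^4, p*q^2 + 2*q^3/3, p^2 + p*q + q^2/4}; counting standard monomials gives mu = 6. Corank 2; j^3 = (2*p + q)^3 is a perfect cube, so E-series; the 4-jet and mu = 6 give E_6.

E_{6}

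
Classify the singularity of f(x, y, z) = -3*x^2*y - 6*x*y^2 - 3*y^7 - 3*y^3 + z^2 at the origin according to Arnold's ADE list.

The Hessian of f at 0 has rank 1. Corank 2; j^3 = -3*y*(x + y)^2 has shape L^2 M (L != M), so D-series; mu = 8 gives D_8.

D8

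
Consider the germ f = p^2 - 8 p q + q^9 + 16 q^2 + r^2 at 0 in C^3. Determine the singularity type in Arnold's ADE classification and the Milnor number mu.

Type A8, Milnor number mu = 8.

The Hessian of f at 0 is [[2, -8, 0], [-8, 32, 0], [0, 0, 2]] with rank 2, so corank 1. A Groebner basis of the Jacobian ideal J(f) in C{p,q,r} is {q^8, p - 4*q, r}; counting standard monomials gives mu = 8. Corank 1: A-series; mu = 8 gives A_8.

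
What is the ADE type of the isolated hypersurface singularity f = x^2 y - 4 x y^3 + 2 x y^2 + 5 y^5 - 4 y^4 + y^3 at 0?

D6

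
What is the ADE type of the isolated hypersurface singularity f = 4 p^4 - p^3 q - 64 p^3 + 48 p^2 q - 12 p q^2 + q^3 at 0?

E7

The Hessian of f at 0 has rank 0. Corank 2; j^3 = -(4*p - q)^3 is a perfect cube, so E-series; the 4-jet and mu = 7 give E_7.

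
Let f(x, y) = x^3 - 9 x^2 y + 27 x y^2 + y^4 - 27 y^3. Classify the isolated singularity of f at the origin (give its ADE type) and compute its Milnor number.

Type E6, Milnor number mu = 6.

The Hessian of f at 0 is [[0, 0], [0, 0]] with rank 0, so corank 2. A Groebner basis of the Jacobian ideal J(f) in C{x,y} is {y^3, x^2 - 6*x*y + 9*y^2}; counting standard monomials gives mu = 6. Corank 2; j^3 = (x - 3*y)^3 is a perfect cube, so E-series; the 4-jet and mu = 6 give E_6.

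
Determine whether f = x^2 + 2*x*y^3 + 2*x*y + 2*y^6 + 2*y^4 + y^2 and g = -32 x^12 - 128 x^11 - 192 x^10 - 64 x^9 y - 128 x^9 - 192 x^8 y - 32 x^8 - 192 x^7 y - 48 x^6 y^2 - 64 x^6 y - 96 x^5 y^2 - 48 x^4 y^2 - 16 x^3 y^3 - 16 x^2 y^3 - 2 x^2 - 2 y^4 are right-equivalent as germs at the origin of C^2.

The Hessian of f at 0 has rank 1. Corank 1: A-series; mu = 5 gives A_5. The Hessian of g at 0 has rank 1. Corank 1: A-series; mu = 3 gives A_3. f is A_5 but g is A_3, hence not right-equivalent.

No.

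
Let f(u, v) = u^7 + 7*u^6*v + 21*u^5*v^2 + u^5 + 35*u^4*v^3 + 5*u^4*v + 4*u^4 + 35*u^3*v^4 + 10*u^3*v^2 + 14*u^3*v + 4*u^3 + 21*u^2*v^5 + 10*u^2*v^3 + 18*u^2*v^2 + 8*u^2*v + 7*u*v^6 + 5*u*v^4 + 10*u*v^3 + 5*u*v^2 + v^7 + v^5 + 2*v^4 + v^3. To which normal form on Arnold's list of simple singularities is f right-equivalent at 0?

D8

The Hessian of f at 0 has rank 0. Corank 2; j^3 = (u + v)*(2*u + v)^2 has shape L^2 M (L != M), so D-series; mu = 8 gives D_8.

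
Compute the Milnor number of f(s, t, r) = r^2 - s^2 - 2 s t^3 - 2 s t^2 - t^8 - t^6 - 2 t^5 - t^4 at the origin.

7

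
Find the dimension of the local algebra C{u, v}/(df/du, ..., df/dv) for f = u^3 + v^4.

The Hessian of f at 0 is [[0, 0], [0, 0]] with rank 0, so corank 2. A Groebner basis of the Jacobian ideal J(f) in C{u,v} is {v^3, u^2}; counting standard monomials gives mu = 6. Corank 2; j^3 = u^3 is a perfect cube, so E-series; the 4-jet and mu = 6 give E_6.

6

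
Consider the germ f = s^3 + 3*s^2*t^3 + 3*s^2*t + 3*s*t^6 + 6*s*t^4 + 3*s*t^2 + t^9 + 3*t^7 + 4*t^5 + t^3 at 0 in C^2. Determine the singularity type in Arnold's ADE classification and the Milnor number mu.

The Hessian of f at 0 is [[0, 0], [0, 0]] with rank 0, so corank 2. A Groebner basis of the Jacobian ideal J(f) in C{s,t} is {s^2/2 + s*t^3 + s*t + t^2/2, t^4, s^3 - 3*s*t^2 - 2*t^3, s^2*t + 2*s*t^2 + t^3}; counting standard monomials gives mu = 8. Corank 2; j^3 = (s + t)^3 is a perfect cube, so E-series; the 5-jet and mu = 8 give E_8.

Type E_8, Milnor number mu = 8.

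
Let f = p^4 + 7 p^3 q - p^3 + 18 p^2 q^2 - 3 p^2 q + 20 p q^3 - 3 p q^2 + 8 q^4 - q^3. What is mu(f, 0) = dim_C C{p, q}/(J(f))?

7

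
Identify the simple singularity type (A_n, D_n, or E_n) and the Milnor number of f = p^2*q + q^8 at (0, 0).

Type D_9, Milnor number mu = 9.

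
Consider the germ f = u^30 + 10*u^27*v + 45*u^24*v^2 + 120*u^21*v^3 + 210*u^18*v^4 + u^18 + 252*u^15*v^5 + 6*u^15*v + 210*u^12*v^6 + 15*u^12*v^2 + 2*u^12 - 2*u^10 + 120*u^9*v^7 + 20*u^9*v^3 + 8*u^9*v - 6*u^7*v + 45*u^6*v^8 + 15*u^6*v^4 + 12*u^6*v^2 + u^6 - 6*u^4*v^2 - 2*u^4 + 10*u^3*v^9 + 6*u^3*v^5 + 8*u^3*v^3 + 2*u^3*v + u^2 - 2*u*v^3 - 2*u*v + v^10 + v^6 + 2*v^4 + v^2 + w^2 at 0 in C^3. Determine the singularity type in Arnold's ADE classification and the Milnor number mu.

Type A9, Milnor number mu = 9.

The Hessian of f at 0 is [[2, -2, 0], [-2, 2, 0], [0, 0, 2]] with rank 2, so corank 1. A Groebner basis of the Jacobian ideal J(f) in C{u,v,w} is {-20*u*v^2/13 + 3*u/13 + v^5 + 14*v^3/13 - 3*v/13, 13*u^2/28 + u*v^3 - 19*u*v/14 - v^4/7 + 25*v^2/28, u^3 - 3*u*v^2/13 - 8*u/13 + 6*v^3/13 + 8*v/13, u^2*v - 14*u*v^2/13 - 8*u/39 + 19*v^3/39 + 8*v/39, w}; counting standard monomials gives mu = 9. Corank 1: A-series; mu = 9 gives A_9.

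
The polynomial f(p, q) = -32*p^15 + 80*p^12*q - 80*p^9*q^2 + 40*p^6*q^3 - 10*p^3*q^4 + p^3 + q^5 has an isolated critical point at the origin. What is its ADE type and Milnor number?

Type E_{8}, Milnor number mu = 8.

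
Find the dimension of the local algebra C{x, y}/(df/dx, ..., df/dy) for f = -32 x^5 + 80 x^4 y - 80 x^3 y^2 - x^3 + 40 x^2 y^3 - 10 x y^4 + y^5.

8

The Hessian of f at 0 has rank 0. Corank 2; j^3 = -x^3 is a perfect cube, so E-series; the 5-jet and mu = 8 give E_8.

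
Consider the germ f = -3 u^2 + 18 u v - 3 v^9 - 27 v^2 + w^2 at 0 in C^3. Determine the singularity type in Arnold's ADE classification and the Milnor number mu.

Type A_8, Milnor number mu = 8.

The Hessian of f at 0 has rank 2. Corank 1: A-series; mu = 8 gives A_8.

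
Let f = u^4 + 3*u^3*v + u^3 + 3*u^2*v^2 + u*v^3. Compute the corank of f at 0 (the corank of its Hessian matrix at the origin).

2

Hessian at 0 has rank 0.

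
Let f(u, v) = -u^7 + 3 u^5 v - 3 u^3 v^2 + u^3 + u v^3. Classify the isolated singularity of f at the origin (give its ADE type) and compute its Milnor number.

Type E_7, Milnor number mu = 7.

The Hessian of f at 0 has rank 0. Corank 2; j^3 = u^3 is a perfect cube, so E-series; the 4-jet and mu = 7 give E_7.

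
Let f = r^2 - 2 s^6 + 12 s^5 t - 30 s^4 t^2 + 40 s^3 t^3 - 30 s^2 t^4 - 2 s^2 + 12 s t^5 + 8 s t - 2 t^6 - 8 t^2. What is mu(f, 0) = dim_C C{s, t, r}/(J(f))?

The Hessian of f at 0 has rank 2. Corank 1: A-series; mu = 5 gives A_5.

5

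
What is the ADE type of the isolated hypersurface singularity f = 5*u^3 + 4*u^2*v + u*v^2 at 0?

The Hessian of f at 0 has rank 0. Corank 2; j^3 = u*(5*u^2 + 4*u*v + v^2) splits into three distinct lines over C (the quadratic factor has nonzero discriminant), so D_4.

D_{4}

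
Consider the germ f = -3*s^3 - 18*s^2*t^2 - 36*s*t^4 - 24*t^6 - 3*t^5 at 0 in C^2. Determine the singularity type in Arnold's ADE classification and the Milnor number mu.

Type E_8, Milnor number mu = 8.

The Hessian of f at 0 has rank 0. Corank 2; j^3 = -3*s^3 is a perfect cube, so E-series; the 5-jet and mu = 8 give E_8.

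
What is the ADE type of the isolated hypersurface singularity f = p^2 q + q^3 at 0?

D4

The Hessian of f at 0 has rank 0. Corank 2; j^3 = q*(p^2 + q^2) splits into three distinct lines over C (the quadratic factor has nonzero discriminant), so D_4.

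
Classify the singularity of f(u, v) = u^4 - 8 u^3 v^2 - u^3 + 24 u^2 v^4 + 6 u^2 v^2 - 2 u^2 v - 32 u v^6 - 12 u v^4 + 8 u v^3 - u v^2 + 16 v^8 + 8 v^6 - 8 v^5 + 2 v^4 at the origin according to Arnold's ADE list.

The Hessian of f at 0 has rank 0. Corank 2; j^3 = -u*(u + v)^2 has shape L^2 M (L != M), so D-series; mu = 5 gives D_5.

D_5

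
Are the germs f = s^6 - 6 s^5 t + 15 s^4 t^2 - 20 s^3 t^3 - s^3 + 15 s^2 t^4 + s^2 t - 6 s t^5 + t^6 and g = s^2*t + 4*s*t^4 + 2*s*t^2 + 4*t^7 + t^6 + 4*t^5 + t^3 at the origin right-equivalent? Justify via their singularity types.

Yes.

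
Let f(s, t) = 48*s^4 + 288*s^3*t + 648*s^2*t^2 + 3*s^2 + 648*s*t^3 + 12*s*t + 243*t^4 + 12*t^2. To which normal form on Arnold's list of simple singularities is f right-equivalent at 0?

The Hessian of f at 0 has rank 1. Corank 1: A-series; mu = 3 gives A_3.

A_3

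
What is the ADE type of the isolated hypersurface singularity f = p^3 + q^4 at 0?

E_{6}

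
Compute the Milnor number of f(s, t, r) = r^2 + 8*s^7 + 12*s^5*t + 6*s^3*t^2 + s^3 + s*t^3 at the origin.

The Hessian of f at 0 is [[0, 0, 0], [0, 0, 0], [0, 0, 2]] with rank 1, so corank 2. A Groebner basis of the Jacobian ideal J(f) in C{s,t,r} is {s^3, s*t^2, 3*s^2 + t^3, r}; counting standard monomials gives mu = 7. Corank 2; j^3 = s^3 is a perfect cube, so E-series; the 4-jet and mu = 7 give E_7.

7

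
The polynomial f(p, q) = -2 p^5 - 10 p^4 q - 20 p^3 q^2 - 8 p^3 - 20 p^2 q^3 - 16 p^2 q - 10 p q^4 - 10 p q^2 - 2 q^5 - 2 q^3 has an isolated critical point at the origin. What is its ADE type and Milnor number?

Type D_6, Milnor number mu = 6.

The Hessian of f at 0 has rank 0. Corank 2; j^3 = -2*(p + q)*(2*p + q)^2 has shape L^2 M (L != M), so D-series; mu = 6 gives D_6.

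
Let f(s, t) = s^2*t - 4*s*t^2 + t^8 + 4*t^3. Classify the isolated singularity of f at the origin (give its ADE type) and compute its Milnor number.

Type D9, Milnor number mu = 9.

The Hessian of f at 0 is [[0, 0], [0, 0]] with rank 0, so corank 2. A Groebner basis of the Jacobian ideal J(f) in C{s,t} is {s^2/8 + t^7 - t^2/2, s^3 - 8*t^3, s*t - 2*t^2}; counting standard monomials gives mu = 9. Corank 2; j^3 = t*(s - 2*t)^2 has shape L^2 M (L != M), so D-series; mu = 9 gives D_9.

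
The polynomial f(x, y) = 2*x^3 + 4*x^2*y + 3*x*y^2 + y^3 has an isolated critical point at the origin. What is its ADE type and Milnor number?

Type D_{4}, Milnor number mu = 4.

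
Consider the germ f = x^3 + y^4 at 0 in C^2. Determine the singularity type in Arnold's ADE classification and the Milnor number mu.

Type E_{6}, Milnor number mu = 6.

The Hessian of f at 0 has rank 0. Corank 2; j^3 = x^3 is a perfect cube, so E-series; the 4-jet and mu = 6 give E_6.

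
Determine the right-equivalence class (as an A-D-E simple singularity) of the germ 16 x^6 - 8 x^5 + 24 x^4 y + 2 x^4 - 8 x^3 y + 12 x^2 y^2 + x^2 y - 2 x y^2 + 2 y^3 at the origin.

D_{4}

The Hessian of f at 0 is [[0, 0], [0, 0]] with rank 0, so corank 2. A Groebner basis of the Jacobian ideal J(f) in C{x,y} is {y^3, x^2 + 2*y^2, x*y - y^2}; counting standard monomials gives mu = 4. Corank 2; j^3 = y*(x^2 - 2*x*y + 2*y^2) splits into three distinct lines over C (the quadratic factor has nonzero discriminant), so D_4.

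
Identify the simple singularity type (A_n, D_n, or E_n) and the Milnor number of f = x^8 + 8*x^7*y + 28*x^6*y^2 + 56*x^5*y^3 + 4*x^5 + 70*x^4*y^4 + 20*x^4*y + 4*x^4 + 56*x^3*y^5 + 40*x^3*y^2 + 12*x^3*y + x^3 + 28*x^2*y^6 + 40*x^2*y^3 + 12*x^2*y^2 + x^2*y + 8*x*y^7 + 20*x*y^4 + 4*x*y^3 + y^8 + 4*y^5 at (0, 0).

The Hessian of f at 0 has rank 0. Corank 2; j^3 = x^2*(x + y) has shape L^2 M (L != M), so D-series; mu = 9 gives D_9.

Type D_9, Milnor number mu = 9.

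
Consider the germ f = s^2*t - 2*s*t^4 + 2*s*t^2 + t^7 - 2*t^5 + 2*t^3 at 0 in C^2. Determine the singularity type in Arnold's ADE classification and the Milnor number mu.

The Hessian of f at 0 has rank 0. Corank 2; j^3 = t*(s^2 + 2*s*t + 2*t^2) splits into three distinct lines over C (the quadratic factor has nonzero discriminant), so D_4.

Type D4, Milnor number mu = 4.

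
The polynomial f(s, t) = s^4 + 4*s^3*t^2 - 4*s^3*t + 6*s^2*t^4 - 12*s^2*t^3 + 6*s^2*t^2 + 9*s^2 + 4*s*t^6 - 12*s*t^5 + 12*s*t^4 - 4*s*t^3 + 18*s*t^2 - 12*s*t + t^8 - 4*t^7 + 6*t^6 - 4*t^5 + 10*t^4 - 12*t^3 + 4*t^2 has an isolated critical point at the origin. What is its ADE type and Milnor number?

Type A3, Milnor number mu = 3.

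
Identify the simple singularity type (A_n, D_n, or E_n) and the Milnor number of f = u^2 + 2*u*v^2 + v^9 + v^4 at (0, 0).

The Hessian of f at 0 has rank 1. Corank 1: A-series; mu = 8 gives A_8.

Type A_{8}, Milnor number mu = 8.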